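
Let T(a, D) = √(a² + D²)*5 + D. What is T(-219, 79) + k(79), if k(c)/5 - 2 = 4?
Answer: 109 + 5*√54202 ≈ 1273.1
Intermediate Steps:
T(a, D) = D + 5*√(D² + a²) (T(a, D) = √(D² + a²)*5 + D = 5*√(D² + a²) + D = D + 5*√(D² + a²))
k(c) = 30 (k(c) = 10 + 5*4 = 10 + 20 = 30)
T(-219, 79) + k(79) = (79 + 5*√(79² + (-219)²)) + 30 = (79 + 5*√(6241 + 47961)) + 30 = (79 + 5*√54202) + 30 = 109 + 5*√54202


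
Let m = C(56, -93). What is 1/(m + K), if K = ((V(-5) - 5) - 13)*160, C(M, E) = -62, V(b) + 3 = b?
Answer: -1/4222 ≈ -0.00023685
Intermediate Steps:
V(b) = -3 + b
K = -4160 (K = (((-3 - 5) - 5) - 13)*160 = ((-8 - 5) - 13)*160 = (-13 - 13)*160 = -26*160 = -4160)
m = -62
1/(m + K) = 1/(-62 - 4160) = 1/(-4222) = -1/4222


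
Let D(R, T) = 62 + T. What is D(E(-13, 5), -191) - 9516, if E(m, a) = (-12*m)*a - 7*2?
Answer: -9645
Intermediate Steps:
E(m, a) = -14 - 12*a*m (E(m, a) = -12*a*m - 14 = -14 - 12*a*m)
D(E(-13, 5), -191) - 9516 = (62 - 191) - 9516 = -129 - 9516 = -9645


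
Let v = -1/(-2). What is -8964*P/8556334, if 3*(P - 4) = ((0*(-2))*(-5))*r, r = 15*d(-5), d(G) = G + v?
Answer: -17928/4278167 ≈ -0.0041906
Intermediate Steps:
v = ½ (v = -1*(-½) = ½ ≈ 0.50000)
d(G) = ½ + G (d(G) = G + ½ = ½ + G)
r = -135/2 (r = 15*(½ - 5) = 15*(-9/2) = -135/2 ≈ -67.500)
P = 4 (P = 4 + (((0*(-2))*(-5))*(-135/2))/3 = 4 + ((0*(-5))*(-135/2))/3 = 4 + (0*(-135/2))/3 = 4 + (⅓)*0 = 4 + 0 = 4)
-8964*P/8556334 = -8964*4/8556334 = -35856*1/8556334 = -17928/4278167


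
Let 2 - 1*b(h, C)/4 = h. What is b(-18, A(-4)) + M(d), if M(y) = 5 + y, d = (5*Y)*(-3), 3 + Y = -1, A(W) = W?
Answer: 145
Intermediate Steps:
Y = -4 (Y = -3 - 1 = -4)
b(h, C) = 8 - 4*h
d = 60 (d = (5*(-4))*(-3) = -20*(-3) = 60)
b(-18, A(-4)) + M(d) = (8 - 4*(-18)) + (5 + 60) = (8 + 72) + 65 = 80 + 65 = 145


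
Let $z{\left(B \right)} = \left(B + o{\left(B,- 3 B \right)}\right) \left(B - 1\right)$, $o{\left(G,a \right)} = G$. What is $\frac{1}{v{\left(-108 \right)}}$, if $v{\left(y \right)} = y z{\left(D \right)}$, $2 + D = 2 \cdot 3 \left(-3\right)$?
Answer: $- \frac{1}{90720} \approx -1.1023 \cdot 10^{-5}$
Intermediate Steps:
$D = -20$ ($D = -2 + 2 \cdot 3 \left(-3\right) = -2 + 6 \left(-3\right) = -2 - 18 = -20$)
$z{\left(B \right)} = 2 B \left(-1 + B\right)$ ($z{\left(B \right)} = \left(B + B\right) \left(B - 1\right) = 2 B \left(-1 + B\right)$)
$v{\left(y \right)} = 840 y$ ($v{\left(y \right)} = y 2 \left(-20\right) \left(-1 - 20\right) = y 2 \left(-20\right) \left(-21\right) = y 840 = 840 y$)
$\frac{1}{v{\left(-108 \right)}} = \frac{1}{840 \left(-108\right)} = \frac{1}{-90720} = - \frac{1}{90720}$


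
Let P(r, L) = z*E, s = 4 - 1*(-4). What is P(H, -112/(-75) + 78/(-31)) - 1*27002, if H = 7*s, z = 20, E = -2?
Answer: -27042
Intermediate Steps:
s = 8 (s = 4 + 4 = 8)
H = 56 (H = 7*8 = 56)
P(r, L) = -40 (P(r, L) = 20*(-2) = -40)
P(H, -112/(-75) + 78/(-31)) - 1*27002 = -40 - 1*27002 = -40 - 27002 = -27042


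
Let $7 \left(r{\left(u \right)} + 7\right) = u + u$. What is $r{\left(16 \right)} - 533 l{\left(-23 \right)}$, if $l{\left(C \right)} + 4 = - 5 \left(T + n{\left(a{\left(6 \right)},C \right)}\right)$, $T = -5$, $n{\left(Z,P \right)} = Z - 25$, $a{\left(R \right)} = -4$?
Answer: $- \frac{619363}{7} \approx -88480.0$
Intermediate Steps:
$n{\left(Z,P \right)} = -25 + Z$ ($n{\left(Z,P \right)} = Z - 25 = -25 + Z$)
$r{\left(u \right)} = -7 + \frac{2 u}{7}$ ($r{\left(u \right)} = -7 + \frac{u + u}{7} = -7 + \frac{2 u}{7}$)
$l{\left(C \right)} = 166$ ($l{\left(C \right)} = -4 - 5 \left(-5 - 29\right) = -4 - -170 = -4 + 170 = 166$)
$r{\left(16 \right)} - 533 l{\left(-23 \right)} = \left(-7 + \frac{2}{7} \cdot 16\right) - 88478 = \left(-7 + \frac{32}{7}\right) - 88478 = - \frac{17}{7} - 88478 = - \frac{619363}{7}$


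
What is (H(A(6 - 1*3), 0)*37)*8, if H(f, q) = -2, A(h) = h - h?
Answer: -592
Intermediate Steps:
A(h) = 0
(H(A(6 - 1*3), 0)*37)*8 = -2*37*8 = -74*8 = -592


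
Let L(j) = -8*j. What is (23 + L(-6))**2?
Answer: 5041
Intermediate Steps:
(23 + L(-6))**2 = (23 - 8*(-6))**2 = (23 + 48)**2 = 71**2 = 5041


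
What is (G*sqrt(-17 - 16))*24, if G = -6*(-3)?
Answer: 432*I*sqrt(33) ≈ 2481.7*I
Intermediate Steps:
G = 18
(G*sqrt(-17 - 16))*24 = (18*sqrt(-17 - 16))*24 = (18*sqrt(-33))*24 = (18*(I*sqrt(33)))*24 = (18*I*sqrt(33))*24 = 432*I*sqrt(33)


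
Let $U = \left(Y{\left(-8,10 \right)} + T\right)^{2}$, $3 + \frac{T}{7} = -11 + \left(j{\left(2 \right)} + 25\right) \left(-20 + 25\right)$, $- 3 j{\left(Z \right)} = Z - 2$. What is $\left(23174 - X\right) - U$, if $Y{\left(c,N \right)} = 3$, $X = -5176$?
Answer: $-580050$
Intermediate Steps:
$j{\left(Z \right)} = \frac{2}{3} - \frac{Z}{3}$ ($j{\left(Z \right)} = - \frac{Z - 2}{3} = - \frac{-2 + Z}{3} = \frac{2}{3} - \frac{Z}{3}$)
$T = 777$ ($T = -21 + 7 \left(-11 + \left(\left(\frac{2}{3} - \frac{2}{3}\right) + 25\right) \left(-20 + 25\right)\right) = -21 + 7 \left(-11 + \left(\left(\frac{2}{3} - \frac{2}{3}\right) + 25\right) 5\right) = -21 + 7 \left(-11 + \left(0 + 25\right) 5\right) = -21 + 7 \left(-11 + 25 \cdot 5\right) = -21 + 7 \left(-11 + 125\right) = -21 + 7 \cdot 114 = -21 + 798 = 777$)
$U = 608400$ ($U = \left(3 + 777\right)^{2} = 780^{2} = 608400$)
$\left(23174 - X\right) - U = \left(23174 - -5176\right) - 608400 = \left(23174 + 5176\right) - 608400 = 28350 - 608400 = -580050$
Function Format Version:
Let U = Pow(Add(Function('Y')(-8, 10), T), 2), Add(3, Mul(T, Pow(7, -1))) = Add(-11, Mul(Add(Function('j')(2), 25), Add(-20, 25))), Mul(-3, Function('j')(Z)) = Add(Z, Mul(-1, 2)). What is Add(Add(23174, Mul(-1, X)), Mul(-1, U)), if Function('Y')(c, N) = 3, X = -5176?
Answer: -580050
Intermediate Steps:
Function('j')(Z) = Add(Rational(2, 3), Mul(Rational(-1, 3), Z)) (Function('j')(Z) = Mul(Rational(-1, 3), Add(Z, Mul(-1, 2))) = Mul(Rational(-1, 3), Add(Z, -2)) = Mul(Rational(-1, 3), Add(-2, Z)) = Add(Rational(2, 3), Mul(Rational(-1, 3), Z)))
T = 777 (T = Add(-21, Mul(7, Add(-11, Mul(Add(Add(Rational(2, 3), Mul(Rational(-1, 3), 2)), 25), Add(-20, 25))))) = Add(-21, Mul(7, Add(-11, Mul(Add(Add(Rational(2, 3), Rational(-2, 3)), 25), 5)))) = Add(-21, Mul(7, Add(-11, Mul(Add(0, 25), 5)))) = Add(-21, Mul(7, Add(-11, Mul(25, 5)))) = Add(-21, Mul(7, Add(-11, 125))) = Add(-21, Mul(7, 114)) = Add(-21, 798) = 777)
U = 608400 (U = Pow(Add(3, 777), 2) = Pow(780, 2) = 608400)
Add(Add(23174, Mul(-1, X)), Mul(-1, U)) = Add(Add(23174, Mul(-1, -5176)), Mul(-1, 608400)) = Add(Add(23174, 5176), -608400) = Add(28350, -608400) = -580050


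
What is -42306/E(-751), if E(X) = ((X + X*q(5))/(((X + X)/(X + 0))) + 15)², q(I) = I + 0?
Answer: -7051/834774 ≈ -0.0084466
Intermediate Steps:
q(I) = I
E(X) = (15 + 3*X)² (E(X) = ((X + X*5)/(((X + X)/(X + 0))) + 15)² = ((X + 5*X)/(((2*X)/X)) + 15)² = ((6*X)/2 + 15)² = ((6*X)*(½) + 15)² = (3*X + 15)² = (15 + 3*X)²)
-42306/E(-751) = -42306*1/(9*(5 - 751)²) = -42306/(9*(-746)²) = -42306/(9*556516) = -42306/5008644 = -42306*1/5008644 = -7051/834774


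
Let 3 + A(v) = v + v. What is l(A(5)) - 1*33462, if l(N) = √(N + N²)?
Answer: -33462 + 2*√14 ≈ -33455.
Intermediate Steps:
A(v) = -3 + 2*v (A(v) = -3 + (v + v) = -3 + 2*v)
l(A(5)) - 1*33462 = √((-3 + 2*5)*(1 + (-3 + 2*5))) - 1*33462 = √((-3 + 10)*(1 + (-3 + 10))) - 33462 = √(7*(1 + 7)) - 33462 = √(7*8) - 33462 = √56 - 33462 = 2*√14 - 33462 = -33462 + 2*√14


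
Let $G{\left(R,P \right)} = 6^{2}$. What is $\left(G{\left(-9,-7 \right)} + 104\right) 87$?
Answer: $12180$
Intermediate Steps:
$G{\left(R,P \right)} = 36$
$\left(G{\left(-9,-7 \right)} + 104\right) 87 = \left(36 + 104\right) 87 = 140 \cdot 87 = 12180$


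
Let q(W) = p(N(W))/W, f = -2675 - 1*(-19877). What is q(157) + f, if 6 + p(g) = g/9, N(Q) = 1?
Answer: 24306373/1413 ≈ 17202.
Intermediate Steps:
p(g) = -6 + g/9
f = 17202 (f = -2675 + 19877 = 17202)
q(W) = -53/(9*W) (q(W) = (-6 + (⅑)*1)/W = (-6 + ⅑)/W = -53/(9*W))
q(157) + f = -53/9/157 + 17202 = -53/9*1/157 + 17202 = -53/1413 + 17202 = 24306373/1413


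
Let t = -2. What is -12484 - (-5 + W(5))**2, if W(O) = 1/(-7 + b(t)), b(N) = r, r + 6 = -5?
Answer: -4053097/324 ≈ -12510.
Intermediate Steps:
r = -11 (r = -6 - 5 = -11)
b(N) = -11
W(O) = -1/18 (W(O) = 1/(-7 - 11) = 1/(-18) = -1/18)
-12484 - (-5 + W(5))**2 = -12484 - (-5 - 1/18)**2 = -12484 - (-91/18)**2 = -12484 - 1*8281/324 = -12484 - 8281/324 = -4053097/324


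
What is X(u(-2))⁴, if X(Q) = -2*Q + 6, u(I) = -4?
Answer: 38416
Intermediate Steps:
X(Q) = 6 - 2*Q
X(u(-2))⁴ = (6 - 2*(-4))⁴ = (6 + 8)⁴ = 14⁴ = 38416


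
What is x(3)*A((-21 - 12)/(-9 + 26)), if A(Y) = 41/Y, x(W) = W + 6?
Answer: -2091/11 ≈ -190.09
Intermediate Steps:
x(W) = 6 + W
x(3)*A((-21 - 12)/(-9 + 26)) = (6 + 3)*(41/(((-21 - 12)/(-9 + 26)))) = 9*(41/((-33/17))) = 9*(41/((-33*1/17))) = 9*(41/(-33/17)) = 9*(41*(-17/33)) = 9*(-697/33) = -2091/11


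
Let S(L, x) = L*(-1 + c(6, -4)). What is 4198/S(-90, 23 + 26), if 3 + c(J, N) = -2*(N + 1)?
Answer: -2099/90 ≈ -23.322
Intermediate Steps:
c(J, N) = -5 - 2*N (c(J, N) = -3 - 2*(N + 1) = -3 - 2*(1 + N) = -3 + (-2 - 2*N) = -5 - 2*N)
S(L, x) = 2*L (S(L, x) = L*(-1 + (-5 - 2*(-4))) = L*(-1 + (-5 + 8)) = L*(-1 + 3) = L*2 = 2*L)
4198/S(-90, 23 + 26) = 4198/((2*(-90))) = 4198/(-180) = 4198*(-1/180) = -2099/90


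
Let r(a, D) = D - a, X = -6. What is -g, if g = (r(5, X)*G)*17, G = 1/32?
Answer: 187/32 ≈ 5.8438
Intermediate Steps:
G = 1/32 ≈ 0.031250
g = -187/32 (g = ((-6 - 1*5)*(1/32))*17 = ((-6 - 5)*(1/32))*17 = -11*1/32*17 = -11/32*17 = -187/32 ≈ -5.8438)
-g = -1*(-187/32) = 187/32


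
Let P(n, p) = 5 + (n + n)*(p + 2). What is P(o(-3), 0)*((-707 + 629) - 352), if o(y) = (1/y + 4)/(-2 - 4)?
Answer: -9890/9 ≈ -1098.9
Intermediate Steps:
o(y) = -⅔ - 1/(6*y) (o(y) = (4 + 1/y)/(-6) = (4 + 1/y)*(-⅙) = -⅔ - 1/(6*y))
P(n, p) = 5 + 2*n*(2 + p) (P(n, p) = 5 + (2*n)*(2 + p) = 5 + 2*n*(2 + p))
P(o(-3), 0)*((-707 + 629) - 352) = (5 + 4*((⅙)*(-1 - 4*(-3))/(-3)) + 2*((⅙)*(-1 - 4*(-3))/(-3))*0)*((-707 + 629) - 352) = (5 + 4*((⅙)*(-⅓)*(-1 + 12)) + 2*((⅙)*(-⅓)*(-1 + 12))*0)*(-78 - 352) = (5 + 4*((⅙)*(-⅓)*11) + 2*((⅙)*(-⅓)*11)*0)*(-430) = (5 + 4*(-11/18) + 2*(-11/18)*0)*(-430) = (5 - 22/9 + 0)*(-430) = (23/9)*(-430) = -9890/9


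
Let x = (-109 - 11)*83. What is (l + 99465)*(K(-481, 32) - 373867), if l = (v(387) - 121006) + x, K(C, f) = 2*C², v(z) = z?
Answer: -2764634470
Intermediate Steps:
x = -9960 (x = -120*83 = -9960)
l = -130579 (l = (387 - 121006) - 9960 = -120619 - 9960 = -130579)
(l + 99465)*(K(-481, 32) - 373867) = (-130579 + 99465)*(2*(-481)² - 373867) = -31114*(2*231361 - 373867) = -31114*(462722 - 373867) = -31114*88855 = -2764634470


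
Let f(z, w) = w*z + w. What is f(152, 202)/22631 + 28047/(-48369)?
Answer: 286720219/364879613 ≈ 0.78579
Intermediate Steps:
f(z, w) = w + w*z
f(152, 202)/22631 + 28047/(-48369) = (202*(1 + 152))/22631 + 28047/(-48369) = (202*153)*(1/22631) + 28047*(-1/48369) = 30906*(1/22631) - 9349/16123 = 30906/22631 - 9349/16123 = 286720219/364879613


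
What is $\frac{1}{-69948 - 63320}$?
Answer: $- \frac{1}{133268} \approx -7.5037 \cdot 10^{-6}$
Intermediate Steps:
$\frac{1}{-69948 - 63320} = \frac{1}{-133268} = - \frac{1}{133268}$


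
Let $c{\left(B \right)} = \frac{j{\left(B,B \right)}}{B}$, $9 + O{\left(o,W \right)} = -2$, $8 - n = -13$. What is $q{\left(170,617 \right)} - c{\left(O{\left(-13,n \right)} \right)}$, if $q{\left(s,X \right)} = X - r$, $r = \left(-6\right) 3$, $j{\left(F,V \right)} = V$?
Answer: $634$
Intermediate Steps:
$n = 21$ ($n = 8 - -13 = 8 + 13 = 21$)
$O{\left(o,W \right)} = -11$ ($O{\left(o,W \right)} = -9 - 2 = -11$)
$c{\left(B \right)} = 1$ ($c{\left(B \right)} = \frac{B}{B} = 1$)
$r = -18$
$q{\left(s,X \right)} = 18 + X$ ($q{\left(s,X \right)} = X - -18 = X + 18 = 18 + X$)
$q{\left(170,617 \right)} - c{\left(O{\left(-13,n \right)} \right)} = \left(18 + 617\right) - 1 = 635 - 1 = 634$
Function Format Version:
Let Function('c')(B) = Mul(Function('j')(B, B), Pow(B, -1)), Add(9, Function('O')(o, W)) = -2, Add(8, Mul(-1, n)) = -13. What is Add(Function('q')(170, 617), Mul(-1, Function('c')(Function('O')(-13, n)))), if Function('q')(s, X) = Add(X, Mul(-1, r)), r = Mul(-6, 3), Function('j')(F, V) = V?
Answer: 634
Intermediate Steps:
n = 21 (n = Add(8, Mul(-1, -13)) = Add(8, 13) = 21)
Function('O')(o, W) = -11 (Function('O')(o, W) = Add(-9, -2) = -11)
Function('c')(B) = 1 (Function('c')(B) = Mul(B, Pow(B, -1)) = 1)
r = -18
Function('q')(s, X) = Add(18, X) (Function('q')(s, X) = Add(X, Mul(-1, -18)) = Add(X, 18) = Add(18, X))
Add(Function('q')(170, 617), Mul(-1, Function('c')(Function('O')(-13, n)))) = Add(Add(18, 617), Mul(-1, 1)) = Add(635, -1) = 634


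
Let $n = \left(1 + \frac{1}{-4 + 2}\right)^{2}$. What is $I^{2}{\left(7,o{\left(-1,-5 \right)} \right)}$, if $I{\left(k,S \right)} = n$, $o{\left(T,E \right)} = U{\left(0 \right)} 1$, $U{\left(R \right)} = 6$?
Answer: $\frac{1}{16} \approx 0.0625$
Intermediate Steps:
$o{\left(T,E \right)} = 6$ ($o{\left(T,E \right)} = 6 \cdot 1 = 6$)
$n = \frac{1}{4}$ ($n = \left(1 + \frac{1}{-2}\right)^{2} = \left(1 - \frac{1}{2}\right)^{2} = \left(\frac{1}{2}\right)^{2} = \frac{1}{4} \approx 0.25$)
$I{\left(k,S \right)} = \frac{1}{4}$
$I^{2}{\left(7,o{\left(-1,-5 \right)} \right)} = \left(\frac{1}{4}\right)^{2} = \frac{1}{16}$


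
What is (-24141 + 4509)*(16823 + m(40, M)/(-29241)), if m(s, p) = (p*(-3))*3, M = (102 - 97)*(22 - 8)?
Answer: -357681932368/1083 ≈ -3.3027e+8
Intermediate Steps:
M = 70 (M = 5*14 = 70)
m(s, p) = -9*p (m(s, p) = -3*p*3 = -9*p)
(-24141 + 4509)*(16823 + m(40, M)/(-29241)) = (-24141 + 4509)*(16823 - 9*70/(-29241)) = -19632*(16823 - 630*(-1/29241)) = -19632*(16823 + 70/3249) = -19632*54657997/3249 = -357681932368/1083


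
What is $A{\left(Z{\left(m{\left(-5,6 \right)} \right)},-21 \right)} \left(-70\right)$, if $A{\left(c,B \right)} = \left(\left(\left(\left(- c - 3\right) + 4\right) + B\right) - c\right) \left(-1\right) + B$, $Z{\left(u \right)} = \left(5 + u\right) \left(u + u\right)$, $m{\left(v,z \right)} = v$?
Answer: $70$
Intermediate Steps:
$Z{\left(u \right)} = 2 u \left(5 + u\right)$ ($Z{\left(u \right)} = \left(5 + u\right) 2 u = 2 u \left(5 + u\right)$)
$A{\left(c,B \right)} = -1 + 2 c$ ($A{\left(c,B \right)} = \left(\left(\left(\left(-3 - c\right) + 4\right) + B\right) - c\right) \left(-1\right) + B = \left(\left(\left(1 - c\right) + B\right) - c\right) \left(-1\right) + B = \left(\left(1 + B - c\right) - c\right) \left(-1\right) + B = \left(1 + B - 2 c\right) \left(-1\right) + B = \left(-1 - B + 2 c\right) + B = -1 + 2 c$)
$A{\left(Z{\left(m{\left(-5,6 \right)} \right)},-21 \right)} \left(-70\right) = \left(-1 + 2 \cdot 2 \left(-5\right) \left(5 - 5\right)\right) \left(-70\right) = \left(-1 + 2 \cdot 2 \left(-5\right) 0\right) \left(-70\right) = \left(-1 + 2 \cdot 0\right) \left(-70\right) = \left(-1 + 0\right) \left(-70\right) = \left(-1\right) \left(-70\right) = 70$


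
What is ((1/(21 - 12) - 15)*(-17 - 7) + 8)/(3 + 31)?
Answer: 548/51 ≈ 10.745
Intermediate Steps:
((1/(21 - 12) - 15)*(-17 - 7) + 8)/(3 + 31) = ((1/9 - 15)*(-24) + 8)/34 = ((1/9 - 15)*(-24) + 8)*(1/34) = (-134/9*(-24) + 8)*(1/34) = (1072/3 + 8)*(1/34) = (1096/3)*(1/34) = 548/51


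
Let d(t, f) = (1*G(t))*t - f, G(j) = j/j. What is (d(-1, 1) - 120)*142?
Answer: -17324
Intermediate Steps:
G(j) = 1
d(t, f) = t - f (d(t, f) = (1*1)*t - f = 1*t - f = t - f)
(d(-1, 1) - 120)*142 = ((-1 - 1*1) - 120)*142 = ((-1 - 1) - 120)*142 = (-2 - 120)*142 = -122*142 = -17324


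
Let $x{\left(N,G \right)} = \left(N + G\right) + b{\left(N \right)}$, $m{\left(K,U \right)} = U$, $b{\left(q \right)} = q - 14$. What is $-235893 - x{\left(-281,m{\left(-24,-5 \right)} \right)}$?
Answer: $-235312$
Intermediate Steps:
$b{\left(q \right)} = -14 + q$ ($b{\left(q \right)} = q - 14 = -14 + q$)
$x{\left(N,G \right)} = -14 + G + 2 N$ ($x{\left(N,G \right)} = \left(N + G\right) + \left(-14 + N\right) = \left(G + N\right) + \left(-14 + N\right) = -14 + G + 2 N$)
$-235893 - x{\left(-281,m{\left(-24,-5 \right)} \right)} = -235893 - \left(-14 - 5 + 2 \left(-281\right)\right) = -235893 - \left(-14 - 5 - 562\right) = -235893 - -581 = -235893 + 581 = -235312$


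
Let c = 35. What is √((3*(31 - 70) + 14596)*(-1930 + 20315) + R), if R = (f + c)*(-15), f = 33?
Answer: √266195395 ≈ 16316.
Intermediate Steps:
R = -1020 (R = (33 + 35)*(-15) = 68*(-15) = -1020)
√((3*(31 - 70) + 14596)*(-1930 + 20315) + R) = √((3*(31 - 70) + 14596)*(-1930 + 20315) - 1020) = √((3*(-39) + 14596)*18385 - 1020) = √((-117 + 14596)*18385 - 1020) = √(14479*18385 - 1020) = √(266196415 - 1020) = √266195395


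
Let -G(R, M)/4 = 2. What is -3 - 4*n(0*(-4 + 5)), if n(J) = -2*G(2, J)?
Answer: -67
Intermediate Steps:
G(R, M) = -8 (G(R, M) = -4*2 = -8)
n(J) = 16 (n(J) = -2*(-8) = 16)
-3 - 4*n(0*(-4 + 5)) = -3 - 4*16 = -3 - 64 = -67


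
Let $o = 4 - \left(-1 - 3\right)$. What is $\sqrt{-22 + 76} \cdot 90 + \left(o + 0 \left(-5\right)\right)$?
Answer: $8 + 270 \sqrt{6} \approx 669.36$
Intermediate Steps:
$o = 8$ ($o = 4 - \left(-1 - 3\right) = 4 - -4 = 4 + 4 = 8$)
$\sqrt{-22 + 76} \cdot 90 + \left(o + 0 \left(-5\right)\right) = \sqrt{-22 + 76} \cdot 90 + \left(8 + 0 \left(-5\right)\right) = \sqrt{54} \cdot 90 + \left(8 + 0\right) = 3 \sqrt{6} \cdot 90 + 8 = 270 \sqrt{6} + 8 = 8 + 270 \sqrt{6}$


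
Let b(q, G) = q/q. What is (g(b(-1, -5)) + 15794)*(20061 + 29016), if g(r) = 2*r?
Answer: 775220292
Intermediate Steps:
b(q, G) = 1
(g(b(-1, -5)) + 15794)*(20061 + 29016) = (2*1 + 15794)*(20061 + 29016) = (2 + 15794)*49077 = 15796*49077 = 775220292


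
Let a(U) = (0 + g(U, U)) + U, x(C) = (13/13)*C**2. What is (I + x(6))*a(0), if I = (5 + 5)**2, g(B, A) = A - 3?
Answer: -408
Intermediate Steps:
g(B, A) = -3 + A
I = 100 (I = 10**2 = 100)
x(C) = C**2 (x(C) = (13*(1/13))*C**2 = 1*C**2 = C**2)
a(U) = -3 + 2*U (a(U) = (0 + (-3 + U)) + U = (-3 + U) + U = -3 + 2*U)
(I + x(6))*a(0) = (100 + 6**2)*(-3 + 2*0) = (100 + 36)*(-3 + 0) = 136*(-3) = -408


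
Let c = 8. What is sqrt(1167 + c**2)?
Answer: sqrt(1231) ≈ 35.086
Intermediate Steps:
sqrt(1167 + c**2) = sqrt(1167 + 8**2) = sqrt(1167 + 64) = sqrt(1231)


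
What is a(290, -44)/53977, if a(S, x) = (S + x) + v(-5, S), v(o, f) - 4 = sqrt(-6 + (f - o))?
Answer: 267/53977 ≈ 0.0049466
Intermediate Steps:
v(o, f) = 4 + sqrt(-6 + f - o) (v(o, f) = 4 + sqrt(-6 + (f - o)) = 4 + sqrt(-6 + f - o))
a(S, x) = 4 + S + x + sqrt(-1 + S) (a(S, x) = (S + x) + (4 + sqrt(-6 + S - 1*(-5))) = (S + x) + (4 + sqrt(-6 + S + 5)) = (S + x) + (4 + sqrt(-1 + S)) = 4 + S + x + sqrt(-1 + S))
a(290, -44)/53977 = (4 + 290 - 44 + sqrt(-1 + 290))/53977 = (4 + 290 - 44 + sqrt(289))*(1/53977) = (4 + 290 - 44 + 17)*(1/53977) = 267*(1/53977) = 267/53977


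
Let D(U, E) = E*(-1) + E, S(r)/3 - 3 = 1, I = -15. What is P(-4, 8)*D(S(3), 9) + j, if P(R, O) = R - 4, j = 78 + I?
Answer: 63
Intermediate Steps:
S(r) = 12 (S(r) = 9 + 3*1 = 9 + 3 = 12)
j = 63 (j = 78 - 15 = 63)
D(U, E) = 0 (D(U, E) = -E + E = 0)
P(R, O) = -4 + R
P(-4, 8)*D(S(3), 9) + j = (-4 - 4)*0 + 63 = -8*0 + 63 = 0 + 63 = 63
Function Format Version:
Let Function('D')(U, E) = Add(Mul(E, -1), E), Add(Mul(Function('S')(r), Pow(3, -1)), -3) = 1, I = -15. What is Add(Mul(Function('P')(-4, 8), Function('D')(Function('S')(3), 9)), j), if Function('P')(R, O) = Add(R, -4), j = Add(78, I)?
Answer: 63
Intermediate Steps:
Function('S')(r) = 12 (Function('S')(r) = Add(9, Mul(3, 1)) = Add(9, 3) = 12)
j = 63 (j = Add(78, -15) = 63)
Function('D')(U, E) = 0 (Function('D')(U, E) = Add(Mul(-1, E), E) = 0)
Function('P')(R, O) = Add(-4, R)
Add(Mul(Function('P')(-4, 8), Function('D')(Function('S')(3), 9)), j) = Add(Mul(Add(-4, -4), 0), 63) = Add(Mul(-8, 0), 63) = Add(0, 63) = 63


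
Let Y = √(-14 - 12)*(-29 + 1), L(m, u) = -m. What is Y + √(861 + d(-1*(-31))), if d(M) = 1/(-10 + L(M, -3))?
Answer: 10*√14473/41 - 28*I*√26 ≈ 29.342 - 142.77*I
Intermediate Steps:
d(M) = 1/(-10 - M)
Y = -28*I*√26 (Y = √(-26)*(-28) = (I*√26)*(-28) = -28*I*√26 ≈ -142.77*I)
Y + √(861 + d(-1*(-31))) = -28*I*√26 + √(861 - 1/(10 - 1*(-31))) = -28*I*√26 + √(861 - 1/(10 + 31)) = -28*I*√26 + √(861 - 1/41) = -28*I*√26 + √(35300/41) = -28*I*√26 + 10*√14473/41 = 10*√14473/41 - 28*I*√26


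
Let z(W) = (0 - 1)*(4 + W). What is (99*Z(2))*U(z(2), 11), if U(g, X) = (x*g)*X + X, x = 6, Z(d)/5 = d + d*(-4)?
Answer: 1143450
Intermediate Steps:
Z(d) = -15*d (Z(d) = 5*(d + d*(-4)) = 5*(d - 4*d) = 5*(-3*d) = -15*d)
z(W) = -4 - W (z(W) = -(4 + W) = -4 - W)
U(g, X) = X + 6*X*g (U(g, X) = (6*g)*X + X = 6*X*g + X = X + 6*X*g)
(99*Z(2))*U(z(2), 11) = (99*(-15*2))*(11*(1 + 6*(-4 - 1*2))) = (99*(-30))*(11*(1 + 6*(-4 - 2))) = -32670*(1 + 6*(-6)) = -32670*(1 - 36) = -32670*(-35) = -2970*(-385) = 1143450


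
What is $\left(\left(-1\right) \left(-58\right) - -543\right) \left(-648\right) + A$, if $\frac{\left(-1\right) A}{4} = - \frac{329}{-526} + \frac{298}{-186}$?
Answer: $- \frac{9525413078}{24459} \approx -3.8944 \cdot 10^{5}$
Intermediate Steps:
$A = \frac{95554}{24459}$ ($A = - 4 \left(- \frac{329}{-526} + \frac{298}{-186}\right) = - 4 \left(\left(-329\right) \left(- \frac{1}{526}\right) + 298 \left(- \frac{1}{186}\right)\right) = - 4 \left(\frac{329}{526} - \frac{149}{93}\right) = \left(-4\right) \left(- \frac{47777}{48918}\right) = \frac{95554}{24459} \approx 3.9067$)
$\left(\left(-1\right) \left(-58\right) - -543\right) \left(-648\right) + A = \left(\left(-1\right) \left(-58\right) - -543\right) \left(-648\right) + \frac{95554}{24459} = \left(58 + 543\right) \left(-648\right) + \frac{95554}{24459} = 601 \left(-648\right) + \frac{95554}{24459} = -389448 + \frac{95554}{24459} = - \frac{9525413078}{24459}$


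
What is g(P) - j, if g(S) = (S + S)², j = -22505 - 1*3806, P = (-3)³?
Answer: 29227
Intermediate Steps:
P = -27
j = -26311 (j = -22505 - 3806 = -26311)
g(S) = 4*S² (g(S) = (2*S)² = 4*S²)
g(P) - j = 4*(-27)² - 1*(-26311) = 4*729 + 26311 = 2916 + 26311 = 29227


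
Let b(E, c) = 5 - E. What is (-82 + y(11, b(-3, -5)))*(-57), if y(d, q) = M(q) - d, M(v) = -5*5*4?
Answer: 11001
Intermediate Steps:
M(v) = -100 (M(v) = -25*4 = -100)
y(d, q) = -100 - d
(-82 + y(11, b(-3, -5)))*(-57) = (-82 + (-100 - 1*11))*(-57) = (-82 + (-100 - 11))*(-57) = (-82 - 111)*(-57) = -193*(-57) = 11001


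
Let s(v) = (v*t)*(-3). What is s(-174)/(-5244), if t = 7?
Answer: -609/874 ≈ -0.69680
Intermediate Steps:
s(v) = -21*v (s(v) = (v*7)*(-3) = (7*v)*(-3) = -21*v)
s(-174)/(-5244) = -21*(-174)/(-5244) = 3654*(-1/5244) = -609/874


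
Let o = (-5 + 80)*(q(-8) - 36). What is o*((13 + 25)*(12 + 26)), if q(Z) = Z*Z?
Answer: 3032400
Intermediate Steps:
q(Z) = Z²
o = 2100 (o = (-5 + 80)*((-8)² - 36) = 75*(64 - 36) = 75*28 = 2100)
o*((13 + 25)*(12 + 26)) = 2100*((13 + 25)*(12 + 26)) = 2100*(38*38) = 2100*1444 = 3032400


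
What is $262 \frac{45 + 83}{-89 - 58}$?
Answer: $- \frac{33536}{147} \approx -228.14$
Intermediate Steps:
$262 \frac{45 + 83}{-89 - 58} = 262 \frac{128}{-147} = 262 \cdot 128 \left(- \frac{1}{147}\right) = 262 \left(- \frac{128}{147}\right) = - \frac{33536}{147}$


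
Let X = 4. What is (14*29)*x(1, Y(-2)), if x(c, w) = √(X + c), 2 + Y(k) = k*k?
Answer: 406*√5 ≈ 907.84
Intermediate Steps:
Y(k) = -2 + k² (Y(k) = -2 + k*k = -2 + k²)
x(c, w) = √(4 + c)
(14*29)*x(1, Y(-2)) = (14*29)*√(4 + 1) = 406*√5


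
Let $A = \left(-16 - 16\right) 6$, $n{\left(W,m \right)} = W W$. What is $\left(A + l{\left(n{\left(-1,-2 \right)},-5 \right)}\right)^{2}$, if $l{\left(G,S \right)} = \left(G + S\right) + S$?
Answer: $40401$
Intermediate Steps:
$n{\left(W,m \right)} = W^{2}$
$l{\left(G,S \right)} = G + 2 S$
$A = -192$ ($A = \left(-16 - 16\right) 6 = \left(-32\right) 6 = -192$)
$\left(A + l{\left(n{\left(-1,-2 \right)},-5 \right)}\right)^{2} = \left(-192 + \left(\left(-1\right)^{2} + 2 \left(-5\right)\right)\right)^{2} = \left(-192 + \left(1 - 10\right)\right)^{2} = \left(-192 - 9\right)^{2} = \left(-201\right)^{2} = 40401$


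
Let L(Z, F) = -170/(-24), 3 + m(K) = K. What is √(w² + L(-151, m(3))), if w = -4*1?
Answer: √831/6 ≈ 4.8045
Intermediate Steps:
m(K) = -3 + K
L(Z, F) = 85/12 (L(Z, F) = -170*(-1/24) = 85/12)
w = -4
√(w² + L(-151, m(3))) = √((-4)² + 85/12) = √(16 + 85/12) = √(277/12) = √831/6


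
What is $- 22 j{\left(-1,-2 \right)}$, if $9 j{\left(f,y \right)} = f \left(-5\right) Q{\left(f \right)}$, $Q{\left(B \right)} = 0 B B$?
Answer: $0$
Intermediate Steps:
$Q{\left(B \right)} = 0$ ($Q{\left(B \right)} = 0 B^{2} = 0$)
$j{\left(f,y \right)} = 0$ ($j{\left(f,y \right)} = \frac{f \left(-5\right) 0}{9} = \frac{- 5 f 0}{9} = \frac{1}{9} \cdot 0 = 0$)
$- 22 j{\left(-1,-2 \right)} = \left(-22\right) 0 = 0$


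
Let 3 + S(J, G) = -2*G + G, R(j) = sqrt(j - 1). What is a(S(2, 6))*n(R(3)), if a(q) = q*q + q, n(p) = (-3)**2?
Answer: 648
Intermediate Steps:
R(j) = sqrt(-1 + j)
n(p) = 9
S(J, G) = -3 - G (S(J, G) = -3 + (-2*G + G) = -3 - G)
a(q) = q + q**2 (a(q) = q**2 + q = q + q**2)
a(S(2, 6))*n(R(3)) = ((-3 - 1*6)*(1 + (-3 - 1*6)))*9 = ((-3 - 6)*(1 + (-3 - 6)))*9 = -9*(1 - 9)*9 = -9*(-8)*9 = 72*9 = 648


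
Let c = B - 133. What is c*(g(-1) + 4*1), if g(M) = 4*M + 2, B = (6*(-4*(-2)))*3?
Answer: 22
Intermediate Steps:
B = 144 (B = (6*8)*3 = 48*3 = 144)
g(M) = 2 + 4*M
c = 11 (c = 144 - 133 = 11)
c*(g(-1) + 4*1) = 11*((2 + 4*(-1)) + 4*1) = 11*((2 - 4) + 4) = 11*(-2 + 4) = 11*2 = 22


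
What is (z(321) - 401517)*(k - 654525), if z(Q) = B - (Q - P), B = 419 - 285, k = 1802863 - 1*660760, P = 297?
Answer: -195717222246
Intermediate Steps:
k = 1142103 (k = 1802863 - 660760 = 1142103)
B = 134
z(Q) = 431 - Q (z(Q) = 134 - (Q - 1*297) = 134 - (Q - 297) = 134 - (-297 + Q) = 134 + (297 - Q) = 431 - Q)
(z(321) - 401517)*(k - 654525) = ((431 - 1*321) - 401517)*(1142103 - 654525) = ((431 - 321) - 401517)*487578 = (110 - 401517)*487578 = -401407*487578 = -195717222246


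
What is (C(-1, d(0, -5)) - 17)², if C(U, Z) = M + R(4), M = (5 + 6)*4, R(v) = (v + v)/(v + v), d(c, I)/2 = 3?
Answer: 784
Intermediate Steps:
d(c, I) = 6 (d(c, I) = 2*3 = 6)
R(v) = 1 (R(v) = (2*v)/((2*v)) = (2*v)*(1/(2*v)) = 1)
M = 44 (M = 11*4 = 44)
C(U, Z) = 45 (C(U, Z) = 44 + 1 = 45)
(C(-1, d(0, -5)) - 17)² = (45 - 17)² = 28² = 784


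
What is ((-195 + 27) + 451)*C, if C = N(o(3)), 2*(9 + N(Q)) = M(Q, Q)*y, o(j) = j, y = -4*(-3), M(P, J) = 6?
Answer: 7641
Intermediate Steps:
y = 12
N(Q) = 27 (N(Q) = -9 + (6*12)/2 = -9 + (1/2)*72 = -9 + 36 = 27)
C = 27
((-195 + 27) + 451)*C = ((-195 + 27) + 451)*27 = (-168 + 451)*27 = 283*27 = 7641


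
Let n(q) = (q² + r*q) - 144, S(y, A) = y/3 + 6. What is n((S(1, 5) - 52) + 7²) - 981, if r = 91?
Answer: -7295/9 ≈ -810.56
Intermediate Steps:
S(y, A) = 6 + y/3 (S(y, A) = y*(⅓) + 6 = y/3 + 6 = 6 + y/3)
n(q) = -144 + q² + 91*q (n(q) = (q² + 91*q) - 144 = -144 + q² + 91*q)
n((S(1, 5) - 52) + 7²) - 981 = (-144 + (((6 + (⅓)*1) - 52) + 7²)² + 91*(((6 + (⅓)*1) - 52) + 7²)) - 981 = (-144 + (((6 + ⅓) - 52) + 49)² + 91*(((6 + ⅓) - 52) + 49)) - 981 = (-144 + ((19/3 - 52) + 49)² + 91*((19/3 - 52) + 49)) - 981 = (-144 + (-137/3 + 49)² + 91*(-137/3 + 49)) - 981 = (-144 + (10/3)² + 91*(10/3)) - 981 = (-144 + 100/9 + 910/3) - 981 = 1534/9 - 981 = -7295/9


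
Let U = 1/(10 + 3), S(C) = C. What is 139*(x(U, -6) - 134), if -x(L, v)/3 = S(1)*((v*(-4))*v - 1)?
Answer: 41839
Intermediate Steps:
U = 1/13 ≈ 0.076923
x(L, v) = 3 + 12*v² (x(L, v) = -3*((v*(-4))*v - 1) = -3*((-4*v)*v - 1) = -3*(-4*v² - 1) = -3*(-1 - 4*v²) = 3 + 12*v²)
139*(x(U, -6) - 134) = 139*((3 + 12*(-6)²) - 134) = 139*((3 + 12*36) - 134) = 139*((3 + 432) - 134) = 139*(435 - 134) = 139*301 = 41839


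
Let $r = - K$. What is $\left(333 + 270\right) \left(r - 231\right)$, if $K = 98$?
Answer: $-198387$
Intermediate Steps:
$r = -98$ ($r = \left(-1\right) 98 = -98$)
$\left(333 + 270\right) \left(r - 231\right) = \left(333 + 270\right) \left(-98 - 231\right) = 603 \left(-329\right) = -198387$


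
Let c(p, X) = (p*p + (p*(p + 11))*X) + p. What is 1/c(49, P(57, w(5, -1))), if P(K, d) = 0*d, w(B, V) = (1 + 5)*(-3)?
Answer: 1/2450 ≈ 0.00040816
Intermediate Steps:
w(B, V) = -18 (w(B, V) = 6*(-3) = -18)
P(K, d) = 0
c(p, X) = p + p² + X*p*(11 + p) (c(p, X) = (p² + (p*(11 + p))*X) + p = (p² + X*p*(11 + p)) + p = p + p² + X*p*(11 + p))
1/c(49, P(57, w(5, -1))) = 1/(49*(1 + 49 + 11*0 + 0*49)) = 1/(49*(1 + 49 + 0 + 0)) = 1/(49*50) = 1/2450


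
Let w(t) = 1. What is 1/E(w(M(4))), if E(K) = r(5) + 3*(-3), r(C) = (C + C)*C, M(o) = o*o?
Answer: 1/41 ≈ 0.024390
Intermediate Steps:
M(o) = o²
r(C) = 2*C² (r(C) = (2*C)*C = 2*C²)
E(K) = 41 (E(K) = 2*5² + 3*(-3) = 2*25 - 9 = 50 - 9 = 41)
1/E(w(M(4))) = 1/41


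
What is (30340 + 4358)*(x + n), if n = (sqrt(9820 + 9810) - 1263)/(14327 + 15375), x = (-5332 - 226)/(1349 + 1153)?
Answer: -486476779993/6192867 + 17349*sqrt(19630)/14851 ≈ -78391.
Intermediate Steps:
x = -2779/1251 (x = -5558/2502 = -5558*1/2502 = -2779/1251 ≈ -2.2214)
n = -1263/29702 + sqrt(19630)/29702 (n = (sqrt(19630) - 1263)/29702 = (-1263 + sqrt(19630))*(1/29702) = -1263/29702 + sqrt(19630)/29702 ≈ -0.037805)
(30340 + 4358)*(x + n) = (30340 + 4358)*(-2779/1251 + (-1263/29702 + sqrt(19630)/29702)) = 34698*(-84121871/37157202 + sqrt(19630)/29702) = -486476779993/6192867 + 17349*sqrt(19630)/14851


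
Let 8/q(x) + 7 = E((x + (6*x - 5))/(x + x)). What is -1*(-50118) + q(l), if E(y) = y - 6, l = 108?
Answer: 103090998/2057 ≈ 50117.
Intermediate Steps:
E(y) = -6 + y
q(x) = 8/(-13 + (-5 + 7*x)/(2*x)) (q(x) = 8/(-7 + (-6 + (x + (6*x - 5))/(x + x))) = 8/(-7 + (-6 + (x + (-5 + 6*x))/((2*x)))) = 8/(-7 + (-6 + (-5 + 7*x)*(1/(2*x)))) = 8/(-7 + (-6 + (-5 + 7*x)/(2*x))) = 8/(-13 + (-5 + 7*x)/(2*x)))
-1*(-50118) + q(l) = -1*(-50118) - 16*108/(5 + 19*108) = 50118 - 16*108/(5 + 2052) = 50118 - 16*108/2057 = 50118 - 16*108*1/2057 = 50118 - 1728/2057 = 103090998/2057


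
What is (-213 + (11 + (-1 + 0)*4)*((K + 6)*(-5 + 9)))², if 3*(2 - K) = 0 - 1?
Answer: 3721/9 ≈ 413.44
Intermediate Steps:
K = 7/3 (K = 2 - (0 - 1)/3 = 2 - ⅓*(-1) = 2 + ⅓ = 7/3 ≈ 2.3333)
(-213 + (11 + (-1 + 0)*4)*((K + 6)*(-5 + 9)))² = (-213 + (11 + (-1 + 0)*4)*((7/3 + 6)*(-5 + 9)))² = (-213 + (11 - 1*4)*((25/3)*4))² = (-213 + (11 - 4)*(100/3))² = (-213 + 7*(100/3))² = (-213 + 700/3)² = (61/3)² = 3721/9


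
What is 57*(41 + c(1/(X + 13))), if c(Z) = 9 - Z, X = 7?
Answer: 56943/20 ≈ 2847.1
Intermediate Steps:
57*(41 + c(1/(X + 13))) = 57*(41 + (9 - 1/(7 + 13))) = 57*(41 + (9 - 1/20)) = 57*(41 + 179/20) = 57*(999/20) = 56943/20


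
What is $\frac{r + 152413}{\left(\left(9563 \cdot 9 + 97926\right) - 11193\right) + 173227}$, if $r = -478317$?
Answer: $- \frac{325904}{346027} \approx -0.94185$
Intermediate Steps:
$\frac{r + 152413}{\left(\left(9563 \cdot 9 + 97926\right) - 11193\right) + 173227} = \frac{-478317 + 152413}{\left(\left(9563 \cdot 9 + 97926\right) - 11193\right) + 173227} = - \frac{325904}{\left(\left(86067 + 97926\right) - 11193\right) + 173227} = - \frac{325904}{\left(183993 - 11193\right) + 173227} = - \frac{325904}{172800 + 173227} = - \frac{325904}{346027}$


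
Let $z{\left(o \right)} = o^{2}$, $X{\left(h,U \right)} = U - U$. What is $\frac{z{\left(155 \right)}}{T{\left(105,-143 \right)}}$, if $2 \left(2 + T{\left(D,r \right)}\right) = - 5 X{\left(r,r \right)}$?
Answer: $- \frac{24025}{2} \approx -12013.0$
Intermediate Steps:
$X{\left(h,U \right)} = 0$
$T{\left(D,r \right)} = -2$ ($T{\left(D,r \right)} = -2 + \frac{\left(-5\right) 0}{2} = -2 + \frac{1}{2} \cdot 0 = -2 + 0 = -2$)
$\frac{z{\left(155 \right)}}{T{\left(105,-143 \right)}} = \frac{155^{2}}{-2} = 24025 \left(- \frac{1}{2}\right) = - \frac{24025}{2}$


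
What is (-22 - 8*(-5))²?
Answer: 324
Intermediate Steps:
(-22 - 8*(-5))² = (-22 + 40)² = 18² = 324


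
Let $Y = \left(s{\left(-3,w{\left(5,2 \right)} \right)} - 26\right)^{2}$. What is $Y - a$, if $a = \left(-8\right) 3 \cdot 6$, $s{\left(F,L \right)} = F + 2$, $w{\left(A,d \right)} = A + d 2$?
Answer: $873$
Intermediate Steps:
$w{\left(A,d \right)} = A + 2 d$
$s{\left(F,L \right)} = 2 + F$
$a = -144$ ($a = \left(-24\right) 6 = -144$)
$Y = 729$ ($Y = \left(\left(2 - 3\right) - 26\right)^{2} = \left(-1 - 26\right)^{2} = \left(-27\right)^{2} = 729$)
$Y - a = 729 - -144 = 729 + 144 = 873$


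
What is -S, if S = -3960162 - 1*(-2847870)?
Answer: 1112292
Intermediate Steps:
S = -1112292 (S = -3960162 + 2847870 = -1112292)
-S = -1*(-1112292) = 1112292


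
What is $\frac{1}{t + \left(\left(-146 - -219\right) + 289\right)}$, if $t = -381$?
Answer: $- \frac{1}{19} \approx -0.052632$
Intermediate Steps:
$\frac{1}{t + \left(\left(-146 - -219\right) + 289\right)} = \frac{1}{-381 + \left(\left(-146 - -219\right) + 289\right)} = \frac{1}{-381 + \left(\left(-146 + 219\right) + 289\right)} = \frac{1}{-381 + \left(73 + 289\right)} = \frac{1}{-381 + 362} = \frac{1}{-19} = - \frac{1}{19}$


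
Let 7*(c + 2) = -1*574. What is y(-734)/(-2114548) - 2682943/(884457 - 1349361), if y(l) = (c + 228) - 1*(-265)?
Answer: 1418255402257/245765455848 ≈ 5.7708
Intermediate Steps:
c = -84 (c = -2 + (-1*574)/7 = -2 + (1/7)*(-574) = -2 - 82 = -84)
y(l) = 409 (y(l) = (-84 + 228) - 1*(-265) = 144 + 265 = 409)
y(-734)/(-2114548) - 2682943/(884457 - 1349361) = 409/(-2114548) - 2682943/(884457 - 1349361) = 409*(-1/2114548) - 2682943/(-464904) = -409/2114548 - 2682943*(-1/464904) = -409/2114548 + 2682943/464904 = 1418255402257/245765455848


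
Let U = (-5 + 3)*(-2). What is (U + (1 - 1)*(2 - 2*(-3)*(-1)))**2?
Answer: 16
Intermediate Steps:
U = 4 (U = -2*(-2) = 4)
(U + (1 - 1)*(2 - 2*(-3)*(-1)))**2 = (4 + (1 - 1)*(2 - 2*(-3)*(-1)))**2 = (4 + 0*(2 + 6*(-1)))**2 = (4 + 0*(2 - 6))**2 = (4 + 0*(-4))**2 = (4 + 0)**2 = 4**2 = 16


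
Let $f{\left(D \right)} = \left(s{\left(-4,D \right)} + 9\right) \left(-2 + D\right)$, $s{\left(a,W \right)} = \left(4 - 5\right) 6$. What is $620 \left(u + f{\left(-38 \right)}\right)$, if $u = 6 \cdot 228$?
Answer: $773760$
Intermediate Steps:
$u = 1368$
$s{\left(a,W \right)} = -6$ ($s{\left(a,W \right)} = \left(-1\right) 6 = -6$)
$f{\left(D \right)} = -6 + 3 D$ ($f{\left(D \right)} = \left(-6 + 9\right) \left(-2 + D\right) = 3 \left(-2 + D\right) = -6 + 3 D$)
$620 \left(u + f{\left(-38 \right)}\right) = 620 \left(1368 + \left(-6 + 3 \left(-38\right)\right)\right) = 620 \left(1368 - 120\right) = 620 \cdot 1248 = 773760$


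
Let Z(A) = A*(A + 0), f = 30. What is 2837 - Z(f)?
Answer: 1937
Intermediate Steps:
Z(A) = A² (Z(A) = A*A = A²)
2837 - Z(f) = 2837 - 1*30² = 2837 - 1*900 = 2837 - 900 = 1937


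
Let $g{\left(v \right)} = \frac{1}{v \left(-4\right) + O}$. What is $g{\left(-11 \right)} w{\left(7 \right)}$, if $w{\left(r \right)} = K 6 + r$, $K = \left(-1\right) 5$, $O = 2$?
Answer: $- \frac{1}{2} \approx -0.5$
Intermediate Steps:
$K = -5$
$w{\left(r \right)} = -30 + r$ ($w{\left(r \right)} = \left(-5\right) 6 + r = -30 + r$)
$g{\left(v \right)} = \frac{1}{2 - 4 v}$ ($g{\left(v \right)} = \frac{1}{v \left(-4\right) + 2} = \frac{1}{- 4 v + 2} = \frac{1}{2 - 4 v}$)
$g{\left(-11 \right)} w{\left(7 \right)} = - \frac{1}{-2 + 4 \left(-11\right)} \left(-30 + 7\right) = - \frac{1}{-2 - 44} \left(-23\right) = - \frac{1}{-46} \left(-23\right) = \left(-1\right) \left(- \frac{1}{46}\right) \left(-23\right) = \frac{1}{46} \left(-23\right) = - \frac{1}{2}$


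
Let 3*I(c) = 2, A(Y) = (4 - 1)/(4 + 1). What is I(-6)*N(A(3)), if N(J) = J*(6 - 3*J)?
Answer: 42/25 ≈ 1.6800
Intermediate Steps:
A(Y) = ⅗ (A(Y) = 3/5 = 3*(⅕) = ⅗)
I(c) = ⅔ (I(c) = (⅓)*2 = ⅔)
I(-6)*N(A(3)) = 2*(3*(⅗)*(2 - 1*⅗))/3 = 2*(3*(⅗)*(2 - ⅗))/3 = 2*(3*(⅗)*(7/5))/3 = (⅔)*(63/25) = 42/25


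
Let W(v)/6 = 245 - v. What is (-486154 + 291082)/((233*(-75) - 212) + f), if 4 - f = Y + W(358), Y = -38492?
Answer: -195072/21487 ≈ -9.0786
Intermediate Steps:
W(v) = 1470 - 6*v (W(v) = 6*(245 - v) = 1470 - 6*v)
f = 39174 (f = 4 - (-38492 + (1470 - 6*358)) = 4 - (-38492 + (1470 - 2148)) = 4 - (-38492 - 678) = 4 - 1*(-39170) = 4 + 39170 = 39174)
(-486154 + 291082)/((233*(-75) - 212) + f) = (-486154 + 291082)/((233*(-75) - 212) + 39174) = -195072/((-17475 - 212) + 39174) = -195072/(-17687 + 39174) = -195072/21487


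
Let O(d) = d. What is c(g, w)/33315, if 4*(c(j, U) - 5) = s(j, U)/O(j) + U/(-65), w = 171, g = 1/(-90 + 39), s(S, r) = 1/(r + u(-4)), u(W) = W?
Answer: 46307/361634325 ≈ 0.00012805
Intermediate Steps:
s(S, r) = 1/(-4 + r) (s(S, r) = 1/(r - 4) = 1/(-4 + r))
g = -1/51 (g = 1/(-51) = -1/51 ≈ -0.019608)
c(j, U) = 5 - U/260 + 1/(4*j*(-4 + U)) (c(j, U) = 5 + (1/((-4 + U)*j) + U/(-65))/4 = 5 + (1/(j*(-4 + U)) + U*(-1/65))/4 = 5 + (1/(j*(-4 + U)) - U/65)/4 = 5 + (-U/65 + 1/(j*(-4 + U)))/4 = 5 + (-U/260 + 1/(4*j*(-4 + U))) = 5 - U/260 + 1/(4*j*(-4 + U)))
c(g, w)/33315 = ((65 - (-4 + 171)*(1300 - 1*171)/51)/(260*(-1/51)*(-4 + 171)))/33315 = ((1/260)*(-51)*(65 - 1/51*167*(1300 - 171))/167)*(1/33315) = ((1/260)*(-51)*(1/167)*(65 - 1/51*167*1129))*(1/33315) = ((1/260)*(-51)*(1/167)*(65 - 188543/51))*(1/33315) = ((1/260)*(-51)*(1/167)*(-185228/51))*(1/33315) = (46307/10855)*(1/33315) = 46307/361634325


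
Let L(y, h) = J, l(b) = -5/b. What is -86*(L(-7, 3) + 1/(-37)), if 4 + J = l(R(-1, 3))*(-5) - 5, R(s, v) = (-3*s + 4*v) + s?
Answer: 161293/259 ≈ 622.75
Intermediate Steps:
R(s, v) = -2*s + 4*v
J = -101/14 (J = -4 + (-5/(-2*(-1) + 4*3)*(-5) - 5) = -4 + (-5/(2 + 12)*(-5) - 5) = -4 + (-5/14*(-5) - 5) = -4 + (25/14 - 5) = -4 - 45/14 = -101/14 ≈ -7.2143)
L(y, h) = -101/14
-86*(L(-7, 3) + 1/(-37)) = -86*(-101/14 + 1/(-37)) = -86*(-101/14 - 1/37) = -86*(-3751/518) = 161293/259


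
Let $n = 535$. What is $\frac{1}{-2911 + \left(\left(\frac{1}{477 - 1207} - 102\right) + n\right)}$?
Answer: $- \frac{730}{1808941} \approx -0.00040355$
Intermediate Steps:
$\frac{1}{-2911 + \left(\left(\frac{1}{477 - 1207} - 102\right) + n\right)} = \frac{1}{-2911 + \left(\left(\frac{1}{477 - 1207} - 102\right) + 535\right)} = \frac{1}{-2911 + \left(\left(\frac{1}{-730} + \left(-819 + 717\right)\right) + 535\right)} = \frac{1}{-2911 + \left(\left(- \frac{1}{730} - 102\right) + 535\right)} = \frac{1}{-2911 + \left(- \frac{74461}{730} + 535\right)} = \frac{1}{-2911 + \frac{316089}{730}} = \frac{1}{- \frac{1808941}{730}} = - \frac{730}{1808941}$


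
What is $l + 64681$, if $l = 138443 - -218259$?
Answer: $421383$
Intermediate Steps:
$l = 356702$ ($l = 138443 + 218259 = 356702$)
$l + 64681 = 356702 + 64681 = 421383$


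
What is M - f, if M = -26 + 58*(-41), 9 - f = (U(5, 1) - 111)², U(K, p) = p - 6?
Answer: 11043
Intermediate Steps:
U(K, p) = -6 + p
f = -13447 (f = 9 - ((-6 + 1) - 111)² = 9 - (-5 - 111)² = 9 - 1*(-116)² = 9 - 1*13456 = 9 - 13456 = -13447)
M = -2404 (M = -26 - 2378 = -2404)
M - f = -2404 - 1*(-13447) = -2404 + 13447 = 11043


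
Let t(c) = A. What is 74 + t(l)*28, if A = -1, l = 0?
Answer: 46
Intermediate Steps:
t(c) = -1
74 + t(l)*28 = 74 - 1*28 = 74 - 28 = 46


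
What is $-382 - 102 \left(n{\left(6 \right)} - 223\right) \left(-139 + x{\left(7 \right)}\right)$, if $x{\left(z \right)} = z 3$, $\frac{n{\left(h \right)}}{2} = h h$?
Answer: $-1817818$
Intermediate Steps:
$n{\left(h \right)} = 2 h^{2}$ ($n{\left(h \right)} = 2 h h = 2 h^{2}$)
$x{\left(z \right)} = 3 z$
$-382 - 102 \left(n{\left(6 \right)} - 223\right) \left(-139 + x{\left(7 \right)}\right) = -382 - 102 \left(2 \cdot 6^{2} - 223\right) \left(-139 + 3 \cdot 7\right) = -382 - 102 \left(2 \cdot 36 - 223\right) \left(-139 + 21\right) = -382 - 102 \left(72 - 223\right) \left(-118\right) = -382 - 102 \left(\left(-151\right) \left(-118\right)\right) = -382 - 1817436 = -1817818$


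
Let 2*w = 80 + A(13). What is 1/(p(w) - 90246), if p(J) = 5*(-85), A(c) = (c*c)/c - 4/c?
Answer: -1/90671 ≈ -1.1029e-5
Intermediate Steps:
A(c) = c - 4/c (A(c) = c²/c - 4/c = c - 4/c)
w = 1205/26 (w = (80 + (13 - 4/13))/2 = (80 + 165/13)/2 = (½)*(1205/13) = 1205/26 ≈ 46.346)
p(J) = -425
1/(p(w) - 90246) = 1/(-425 - 90246) = 1/(-90671) = -1/90671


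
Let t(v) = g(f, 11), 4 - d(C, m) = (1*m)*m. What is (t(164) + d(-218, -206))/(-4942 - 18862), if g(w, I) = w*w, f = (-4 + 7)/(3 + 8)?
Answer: 5134263/2880284 ≈ 1.7826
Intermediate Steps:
f = 3/11 ≈ 0.27273
g(w, I) = w**2
d(C, m) = 4 - m**2 (d(C, m) = 4 - 1*m*m = 4 - m*m = 4 - m**2)
t(v) = 9/121 (t(v) = (3/11)**2 = 9/121)
(t(164) + d(-218, -206))/(-4942 - 18862) = (9/121 + (4 - 1*(-206)**2))/(-4942 - 18862) = (9/121 + (4 - 1*42436))/(-23804) = (9/121 + (4 - 42436))*(-1/23804) = (9/121 - 42432)*(-1/23804) = -5134263/121*(-1/23804) = 5134263/2880284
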